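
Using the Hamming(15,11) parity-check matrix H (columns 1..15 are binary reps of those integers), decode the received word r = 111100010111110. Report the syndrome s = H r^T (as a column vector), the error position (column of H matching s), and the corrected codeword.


s = (0, 0, 1, 0)^T, error position = 2, corrected codeword c = 101100010111110

Compute s = H r^T mod 2 one row at a time:
  s_1 = 1 + 0 + 1 + 1 + 1 + 1 + 1 + 0 = 6 ≡ 0 (mod 2).
  s_2 = 1 + 0 + 0 + 0 + 1 + 1 + 1 + 0 = 4 ≡ 0 (mod 2).
  s_3 = 1 + 1 + 0 + 0 + 1 + 1 + 1 + 0 = 5 ≡ 1 (mod 2).
  s_4 = 1 + 1 + 0 + 0 + 0 + 1 + 1 + 0 = 4 ≡ 0 (mod 2).
s = (0, 0, 1, 0)^T — this equals column 2 of H (binary 0010), so error is at position 2.
Correct: flip bit 2 of r = 111100010111110 to get c = 101100010111110.


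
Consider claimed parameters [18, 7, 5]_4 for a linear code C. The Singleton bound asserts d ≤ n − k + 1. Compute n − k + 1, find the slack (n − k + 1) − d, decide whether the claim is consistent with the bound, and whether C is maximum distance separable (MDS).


Singleton RHS = n − k + 1 = 12, slack = 7, bound satisfied, not MDS.

Singleton bound: d ≤ n − k + 1.
Here n = 18, k = 7, so n − k + 1 = 12.
Given d = 5, check d ≤ 12: YES.
Slack = (n − k + 1) − d = 7.
The code is NOT MDS (slack = 7 > 0).
Description: the claimed parameters are [18, 7, 5]_4; such a code would be non-MDS.


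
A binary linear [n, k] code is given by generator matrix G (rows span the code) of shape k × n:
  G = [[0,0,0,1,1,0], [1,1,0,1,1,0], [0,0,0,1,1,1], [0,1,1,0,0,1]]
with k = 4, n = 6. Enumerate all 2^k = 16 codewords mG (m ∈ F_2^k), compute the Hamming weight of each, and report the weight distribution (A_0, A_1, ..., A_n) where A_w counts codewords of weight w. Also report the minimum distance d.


Weight distribution: A_0 = 1, A_1 = 1, A_2 = 4, A_3 = 4, A_4 = 3, A_5 = 3. Minimum distance d = 1.

Enumerate all 2^4 = 16 messages m ∈ F_2^4.
For each, compute codeword c = mG in F_2^6, then tally its weight.
  m = 0000 → c = 000000, weight = 0.
  m = 1000 → c = 000110, weight = 2.
  m = 0100 → c = 110110, weight = 4.
  m = 1100 → c = 110000, weight = 2.
  m = 0010 → c = 000111, weight = 3.
  m = 1010 → c = 000001, weight = 1.
  m = 0110 → c = 110001, weight = 3.
  m = 1110 → c = 110111, weight = 5.
  m = 0001 → c = 011001, weight = 3.
  m = 1001 → c = 011111, weight = 5.
  m = 0101 → c = 101111, weight = 5.
  m = 1101 → c = 101001, weight = 3.
  m = 0011 → c = 011110, weight = 4.
  m = 1011 → c = 011000, weight = 2.
  m = 0111 → c = 101000, weight = 2.
  m = 1111 → c = 101110, weight = 4.
Tally weights:
  weight 0: 1 codewords.
  weight 1: 1 codewords.
  weight 2: 4 codewords.
  weight 3: 4 codewords.
  weight 4: 3 codewords.
  weight 5: 3 codewords.
Minimum distance d = smallest w > 0 with A_w > 0 = 1.
Sanity: Σ A_w = 16 = 2^4 = 16 ✓.


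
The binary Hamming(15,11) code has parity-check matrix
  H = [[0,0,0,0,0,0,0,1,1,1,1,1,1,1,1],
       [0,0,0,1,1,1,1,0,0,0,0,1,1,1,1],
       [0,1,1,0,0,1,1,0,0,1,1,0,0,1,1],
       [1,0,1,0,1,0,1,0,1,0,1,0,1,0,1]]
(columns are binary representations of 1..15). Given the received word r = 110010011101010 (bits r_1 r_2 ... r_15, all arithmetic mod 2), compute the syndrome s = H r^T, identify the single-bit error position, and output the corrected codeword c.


s = (1, 1, 1, 1)^T, error position = 15, corrected codeword c = 110010011101011

Compute s = H r^T mod 2 one row at a time:
  s_1 = 1 + 1 + 1 + 0 + 1 + 0 + 1 + 0 = 5 ≡ 1 (mod 2).
  s_2 = 0 + 1 + 0 + 0 + 1 + 0 + 1 + 0 = 3 ≡ 1 (mod 2).
  s_3 = 1 + 0 + 0 + 0 + 1 + 0 + 1 + 0 = 3 ≡ 1 (mod 2).
  s_4 = 1 + 0 + 1 + 0 + 1 + 0 + 0 + 0 = 3 ≡ 1 (mod 2).
s = (1, 1, 1, 1)^T — this equals column 15 of H (binary 1111), so error is at position 15.
Correct: flip bit 15 of r = 110010011101010 to get c = 110010011101011.


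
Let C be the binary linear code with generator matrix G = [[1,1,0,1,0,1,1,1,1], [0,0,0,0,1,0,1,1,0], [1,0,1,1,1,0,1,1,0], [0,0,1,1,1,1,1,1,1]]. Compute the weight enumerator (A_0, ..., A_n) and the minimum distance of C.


Weight distribution: A_0 = 1, A_3 = 4, A_4 = 3, A_5 = 2, A_6 = 4, A_7 = 2. Minimum distance d = 3.

Enumerate all 2^4 = 16 messages m ∈ F_2^4.
For each, compute codeword c = mG in F_2^9, then tally its weight.
  m = 0000 → c = 000000000, weight = 0.
  m = 1000 → c = 110101111, weight = 7.
  m = 0100 → c = 000010110, weight = 3.
  m = 1100 → c = 110111001, weight = 6.
  m = 0010 → c = 101110110, weight = 6.
  m = 1010 → c = 011011001, weight = 5.
  m = 0110 → c = 101100000, weight = 3.
  m = 1110 → c = 011001111, weight = 6.
  m = 0001 → c = 001111111, weight = 7.
  m = 1001 → c = 111010000, weight = 4.
  m = 0101 → c = 001101001, weight = 4.
  m = 1101 → c = 111000110, weight = 5.
  m = 0011 → c = 100001001, weight = 3.
  m = 1011 → c = 010100110, weight = 4.
  m = 0111 → c = 100011111, weight = 6.
  m = 1111 → c = 010110000, weight = 3.
Tally weights:
  weight 0: 1 codewords.
  weight 3: 4 codewords.
  weight 4: 3 codewords.
  weight 5: 2 codewords.
  weight 6: 4 codewords.
  weight 7: 2 codewords.
Minimum distance d = smallest w > 0 with A_w > 0 = 3.
Sanity: Σ A_w = 16 = 2^4 = 16 ✓.


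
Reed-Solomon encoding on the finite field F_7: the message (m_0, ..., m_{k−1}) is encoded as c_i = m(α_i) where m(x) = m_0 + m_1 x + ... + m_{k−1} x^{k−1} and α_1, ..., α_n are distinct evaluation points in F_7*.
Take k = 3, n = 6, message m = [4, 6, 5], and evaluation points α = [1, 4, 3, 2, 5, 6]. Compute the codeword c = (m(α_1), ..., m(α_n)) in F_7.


c = [1, 3, 4, 1, 5, 3]

Message polynomial: m(x) = 4 + 6·x + 5·x^2 (mod 7).
For each evaluation point α_i, compute m(α_i) mod 7:
  α_1 = 1: Horner steps 5 → 4 → 1, so m(1) = 1.
  α_2 = 4: Horner steps 5 → 5 → 3, so m(4) = 3.
  α_3 = 3: Horner steps 5 → 0 → 4, so m(3) = 4.
  α_4 = 2: Horner steps 5 → 2 → 1, so m(2) = 1.
  α_5 = 5: Horner steps 5 → 3 → 5, so m(5) = 5.
  α_6 = 6: Horner steps 5 → 1 → 3, so m(6) = 3.
Codeword c = [1, 3, 4, 1, 5, 3] ∈ F_7^6.


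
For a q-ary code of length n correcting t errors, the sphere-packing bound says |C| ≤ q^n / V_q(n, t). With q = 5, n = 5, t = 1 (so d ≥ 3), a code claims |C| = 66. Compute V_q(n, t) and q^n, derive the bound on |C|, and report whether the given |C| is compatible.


V_q(n, t) = 21, q^n = 3125, Hamming bound = 148, |C| = 66 ≤ bound (satisfied).

Step 1: Compute V_q(n, t) = Σ_{j=0}^1 C(n, j) (q−1)^j.
  j = 0: C(5,0)·(4)^0 = 1·1 = 1.
  j = 1: C(5,1)·(4)^1 = 5·4 = 20.
  V_q(n, t) = 1 + 20 = 21.
Step 2: q^n = 5^5 = 3125.
Step 3: Hamming bound ⌊q^n / V_q(n,t)⌋ = ⌊3125/21⌋ = 148.
Step 4: Compare |C| = 66 to 148: satisfied.
The claimed |C| lies below the Hamming bound.


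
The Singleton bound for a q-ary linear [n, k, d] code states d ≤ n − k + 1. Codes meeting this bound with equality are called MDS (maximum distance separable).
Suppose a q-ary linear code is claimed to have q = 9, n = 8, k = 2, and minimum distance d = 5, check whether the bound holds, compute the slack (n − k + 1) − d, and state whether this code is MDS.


Singleton RHS = n − k + 1 = 7, slack = 2, bound satisfied, not MDS.

Singleton bound: d ≤ n − k + 1.
Here n = 8, k = 2, so n − k + 1 = 7.
Given d = 5, check d ≤ 7: YES.
Slack = (n − k + 1) − d = 2.
The code is NOT MDS (slack = 2 > 0).
Description: the claimed parameters are [8, 2, 5]_9; such a code would be non-MDS.


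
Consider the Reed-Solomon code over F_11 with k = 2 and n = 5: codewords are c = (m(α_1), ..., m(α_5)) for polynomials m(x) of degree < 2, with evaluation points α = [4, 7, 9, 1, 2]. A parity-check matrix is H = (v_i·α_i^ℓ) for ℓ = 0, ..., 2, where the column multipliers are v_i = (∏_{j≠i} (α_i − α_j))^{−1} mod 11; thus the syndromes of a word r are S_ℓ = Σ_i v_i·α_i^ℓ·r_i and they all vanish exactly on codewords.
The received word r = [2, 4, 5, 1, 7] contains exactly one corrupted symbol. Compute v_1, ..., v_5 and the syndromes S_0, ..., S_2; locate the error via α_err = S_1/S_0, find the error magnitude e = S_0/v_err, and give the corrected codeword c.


S = (8, 10, 7), error at position 1, error magnitude e = 5, c = [8, 4, 5, 1, 7].

Step 1: column multipliers v_i = (∏_{j≠i}(α_i − α_j))^{−1} mod 11.
  i = 1 (α = 4): (4−7)(4−9)(4−1)(4−2) = (−3)·(−5)·3·2 = 90 ≡ 2, so v_1 = 2^{−1} = 6 (mod 11).
  i = 2 (α = 7): (7−4)(7−9)(7−1)(7−2) = 3·(−2)·6·5 = −180 ≡ 7, so v_2 = 7^{−1} = 8 (mod 11).
  i = 3 (α = 9): (9−4)(9−7)(9−1)(9−2) = 5·2·8·7 = 560 ≡ 10, so v_3 = 10^{−1} = 10 (mod 11).
  i = 4 (α = 1): (1−4)(1−7)(1−9)(1−2) = (−3)·(−6)·(−8)·(−1) = 144 ≡ 1, so v_4 = 1^{−1} = 1 (mod 11).
  i = 5 (α = 2): (2−4)(2−7)(2−9)(2−1) = (−2)·(−5)·(−7)·1 = −70 ≡ 7, so v_5 = 7^{−1} = 8 (mod 11).
  v = [6, 8, 10, 1, 8].
Step 2: syndromes of r = [2, 4, 5, 1, 7] (all sums mod 11).
  S_0 = Σ v_i r_i = 6·2 + 8·4 + 10·5 + 1·1 + 8·7 = 151 ≡ 8.
  S_1 = Σ v_i α_i r_i = 6·4·2 + 8·7·4 + 10·9·5 + 1·1·1 + 8·2·7 = 835 ≡ 10.
  α_i^2 mod 11 = [5, 5, 4, 1, 4].
  S_2 = Σ v_i α_i^2 r_i = 6·5·2 + 8·5·4 + 10·4·5 + 1·1·1 + 8·4·7 = 645 ≡ 7.
  S = (8, 10, 7) ≠ 0, so r is not a codeword (an error is present).
Step 3: locate the error. For a single error e at position i, S_ℓ = v_i·e·α_i^ℓ, so α_err = S_1/S_0.
  S_0^{−1} = 8^{−1} = 7 (mod 11), so α_err = 10·7 = 70 ≡ 4 = α_1. Error position i = 1.
  Consistency check: S_2/S_1 = 7·10 = 70 ≡ 4 = α_err ✓ (single-error assumption holds).
Step 4: error magnitude e = S_0/v_1 = S_0·∏_{j≠1}(α_1 − α_j) = 8·2 = 16 ≡ 5 (mod 11).
Step 5: correct position 1: c_1 = r_1 − e = 2 − 5 ≡ 8 (mod 11). Hence c = [8, 4, 5, 1, 7].
  Check: interpolating c through the α_i gives m(x) = 6 + 6·x (degree < 2) with m(α_i) = c_i for every i, so c is indeed a codeword.


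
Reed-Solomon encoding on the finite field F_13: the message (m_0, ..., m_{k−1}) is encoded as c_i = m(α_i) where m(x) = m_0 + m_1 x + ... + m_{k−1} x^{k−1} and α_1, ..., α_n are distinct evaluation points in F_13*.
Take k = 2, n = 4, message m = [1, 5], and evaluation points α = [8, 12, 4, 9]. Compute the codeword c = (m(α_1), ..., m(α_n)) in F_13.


c = [2, 9, 8, 7]

Message polynomial: m(x) = 1 + 5·x (mod 13).
For each evaluation point α_i, compute m(α_i) mod 13:
  α_1 = 8: Horner steps 5 → 2, so m(8) = 2.
  α_2 = 12: Horner steps 5 → 9, so m(12) = 9.
  α_3 = 4: Horner steps 5 → 8, so m(4) = 8.
  α_4 = 9: Horner steps 5 → 7, so m(9) = 7.
Codeword c = [2, 9, 8, 7] ∈ F_13^4.


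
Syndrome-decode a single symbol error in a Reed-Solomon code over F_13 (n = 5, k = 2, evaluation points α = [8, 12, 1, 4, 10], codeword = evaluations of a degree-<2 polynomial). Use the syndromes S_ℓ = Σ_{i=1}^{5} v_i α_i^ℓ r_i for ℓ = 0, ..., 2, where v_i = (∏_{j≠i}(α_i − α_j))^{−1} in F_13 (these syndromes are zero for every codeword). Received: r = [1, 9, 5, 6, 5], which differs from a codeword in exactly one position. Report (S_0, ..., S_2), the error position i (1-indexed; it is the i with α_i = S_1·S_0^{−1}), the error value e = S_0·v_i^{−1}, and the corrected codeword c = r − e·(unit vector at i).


S = (8, 8, 8), error at position 3, error magnitude e = 5, c = [1, 9, 0, 6, 5].

Step 1: column multipliers v_i = (∏_{j≠i}(α_i − α_j))^{−1} mod 13.
  i = 1 (α = 8): (8−12)(8−1)(8−4)(8−10) = (−4)·7·4·(−2) = 224 ≡ 3, so v_1 = 3^{−1} = 9 (mod 13).
  i = 2 (α = 12): (12−8)(12−1)(12−4)(12−10) = 4·11·8·2 = 704 ≡ 2, so v_2 = 2^{−1} = 7 (mod 13).
  i = 3 (α = 1): (1−8)(1−12)(1−4)(1−10) = (−7)·(−11)·(−3)·(−9) = 2079 ≡ 12, so v_3 = 12^{−1} = 12 (mod 13).
  i = 4 (α = 4): (4−8)(4−12)(4−1)(4−10) = (−4)·(−8)·3·(−6) = −576 ≡ 9, so v_4 = 9^{−1} = 3 (mod 13).
  i = 5 (α = 10): (10−8)(10−12)(10−1)(10−4) = 2·(−2)·9·6 = −216 ≡ 5, so v_5 = 5^{−1} = 8 (mod 13).
  v = [9, 7, 12, 3, 8].
Step 2: syndromes of r = [1, 9, 5, 6, 5] (all sums mod 13).
  S_0 = Σ v_i r_i = 9·1 + 7·9 + 12·5 + 3·6 + 8·5 = 190 ≡ 8.
  S_1 = Σ v_i α_i r_i = 9·8·1 + 7·12·9 + 12·1·5 + 3·4·6 + 8·10·5 = 1360 ≡ 8.
  α_i^2 mod 13 = [12, 1, 1, 3, 9].
  S_2 = Σ v_i α_i^2 r_i = 9·12·1 + 7·1·9 + 12·1·5 + 3·3·6 + 8·9·5 = 645 ≡ 8.
  S = (8, 8, 8) ≠ 0, so r is not a codeword (an error is present).
Step 3: locate the error. For a single error e at position i, S_ℓ = v_i·e·α_i^ℓ, so α_err = S_1/S_0.
  S_0^{−1} = 8^{−1} = 5 (mod 13), so α_err = 8·5 = 40 ≡ 1 = α_3. Error position i = 3.
  Consistency check: S_2/S_1 = 8·5 = 40 ≡ 1 = α_err ✓ (single-error assumption holds).
Step 4: error magnitude e = S_0/v_3 = S_0·∏_{j≠3}(α_3 − α_j) = 8·12 = 96 ≡ 5 (mod 13).
Step 5: correct position 3: c_3 = r_3 − e = 5 − 5 ≡ 0 (mod 13). Hence c = [1, 9, 0, 6, 5].
  Check: interpolating c through the α_i gives m(x) = 11 + 2·x (degree < 2) with m(α_i) = c_i for every i, so c is indeed a codeword.


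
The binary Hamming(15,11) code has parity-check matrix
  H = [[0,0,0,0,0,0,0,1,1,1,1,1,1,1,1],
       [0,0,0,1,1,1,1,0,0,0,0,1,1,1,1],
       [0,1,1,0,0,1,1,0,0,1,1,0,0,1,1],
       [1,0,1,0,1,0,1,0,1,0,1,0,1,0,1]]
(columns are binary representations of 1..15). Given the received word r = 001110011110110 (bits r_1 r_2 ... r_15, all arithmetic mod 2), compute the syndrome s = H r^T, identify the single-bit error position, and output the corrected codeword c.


s = (0, 0, 0, 1)^T, error position = 1, corrected codeword c = 101110011110110

Compute s = H r^T mod 2 one row at a time:
  s_1 = 1 + 1 + 1 + 1 + 0 + 1 + 1 + 0 = 6 ≡ 0 (mod 2).
  s_2 = 1 + 1 + 0 + 0 + 0 + 1 + 1 + 0 = 4 ≡ 0 (mod 2).
  s_3 = 0 + 1 + 0 + 0 + 1 + 1 + 1 + 0 = 4 ≡ 0 (mod 2).
  s_4 = 0 + 1 + 1 + 0 + 1 + 1 + 1 + 0 = 5 ≡ 1 (mod 2).
s = (0, 0, 0, 1)^T — this equals column 1 of H (binary 0001), so error is at position 1.
Correct: flip bit 1 of r = 001110011110110 to get c = 101110011110110.


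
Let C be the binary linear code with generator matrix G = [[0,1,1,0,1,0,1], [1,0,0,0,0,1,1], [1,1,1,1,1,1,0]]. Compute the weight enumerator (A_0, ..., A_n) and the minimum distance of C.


Weight distribution: A_0 = 1, A_1 = 1, A_3 = 1, A_4 = 2, A_5 = 2, A_6 = 1. Minimum distance d = 1.

Enumerate all 2^3 = 8 messages m ∈ F_2^3.
For each, compute codeword c = mG in F_2^7, then tally its weight.
  m = 000 → c = 0000000, weight = 0.
  m = 100 → c = 0110101, weight = 4.
  m = 010 → c = 1000011, weight = 3.
  m = 110 → c = 1110110, weight = 5.
  m = 001 → c = 1111110, weight = 6.
  m = 101 → c = 1001011, weight = 4.
  m = 011 → c = 0111101, weight = 5.
  m = 111 → c = 0001000, weight = 1.
Tally weights:
  weight 0: 1 codewords.
  weight 1: 1 codewords.
  weight 3: 1 codewords.
  weight 4: 2 codewords.
  weight 5: 2 codewords.
  weight 6: 1 codewords.
Minimum distance d = smallest w > 0 with A_w > 0 = 1.
Sanity: Σ A_w = 8 = 2^3 = 8 ✓.


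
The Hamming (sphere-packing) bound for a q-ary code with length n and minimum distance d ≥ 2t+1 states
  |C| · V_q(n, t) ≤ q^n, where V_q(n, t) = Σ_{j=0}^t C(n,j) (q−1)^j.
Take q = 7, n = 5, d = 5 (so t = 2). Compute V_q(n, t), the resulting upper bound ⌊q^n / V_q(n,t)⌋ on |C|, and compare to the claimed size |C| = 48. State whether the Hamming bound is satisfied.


V_q(n, t) = 391, q^n = 16807, Hamming bound = 42, |C| = 48 > bound (violated).

Step 1: Compute V_q(n, t) = Σ_{j=0}^2 C(n, j) (q−1)^j.
  j = 0: C(5,0)·(6)^0 = 1·1 = 1.
  j = 1: C(5,1)·(6)^1 = 5·6 = 30.
  j = 2: C(5,2)·(6)^2 = 10·36 = 360.
  V_q(n, t) = 1 + 30 + 360 = 391.
Step 2: q^n = 7^5 = 16807.
Step 3: Hamming bound ⌊q^n / V_q(n,t)⌋ = ⌊16807/391⌋ = 42.
Step 4: Compare |C| = 48 to 42: violated.
The claimed |C| lies above the Hamming bound, so no 7-ary code of length 5 with d ≥ 5 can have 48 codewords.


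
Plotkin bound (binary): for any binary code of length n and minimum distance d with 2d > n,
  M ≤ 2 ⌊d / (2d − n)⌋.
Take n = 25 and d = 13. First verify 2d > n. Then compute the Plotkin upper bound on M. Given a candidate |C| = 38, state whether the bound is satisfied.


Plotkin bound M ≤ 26; given |C| = 38 > bound (violated).

Check applicability: 2d = 26, n = 25.
2d − n = 1 > 0, so Plotkin applies.
Compute d/(2d−n) = 13/1 ≈ 13.0000.
⌊d/(2d−n)⌋ = 13.
Plotkin bound: M ≤ 2·13 = 26.
Given |C| = 38, check: VIOLATED.
This |C| is above the Plotkin bound, so no binary code with n = 25, d = 13 and 38 codewords exists.


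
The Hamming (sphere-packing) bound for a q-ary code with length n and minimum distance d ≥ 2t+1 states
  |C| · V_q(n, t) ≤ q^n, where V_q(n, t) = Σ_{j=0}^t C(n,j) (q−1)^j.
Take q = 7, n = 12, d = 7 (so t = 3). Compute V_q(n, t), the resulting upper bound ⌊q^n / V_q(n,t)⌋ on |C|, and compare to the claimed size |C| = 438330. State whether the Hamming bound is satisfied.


V_q(n, t) = 49969, q^n = 13841287201, Hamming bound = 276997, |C| = 438330 > bound (violated).

Step 1: Compute V_q(n, t) = Σ_{j=0}^3 C(n, j) (q−1)^j.
  j = 0: C(12,0)·(6)^0 = 1·1 = 1.
  j = 1: C(12,1)·(6)^1 = 12·6 = 72.
  j = 2: C(12,2)·(6)^2 = 66·36 = 2376.
  j = 3: C(12,3)·(6)^3 = 220·216 = 47520.
  V_q(n, t) = 1 + 72 + 2376 + 47520 = 49969.
Step 2: q^n = 7^12 = 13841287201.
Step 3: Hamming bound ⌊q^n / V_q(n,t)⌋ = ⌊13841287201/49969⌋ = 276997.
Step 4: Compare |C| = 438330 to 276997: violated.
The claimed |C| lies above the Hamming bound, so no 7-ary code of length 12 with d ≥ 7 can have 438330 codewords.


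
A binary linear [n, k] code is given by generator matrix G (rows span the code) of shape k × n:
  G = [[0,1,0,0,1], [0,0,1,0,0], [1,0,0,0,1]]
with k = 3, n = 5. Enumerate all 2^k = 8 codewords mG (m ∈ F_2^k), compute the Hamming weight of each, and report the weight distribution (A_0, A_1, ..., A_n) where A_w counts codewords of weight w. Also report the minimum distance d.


Weight distribution: A_0 = 1, A_1 = 1, A_2 = 3, A_3 = 3. Minimum distance d = 1.

Enumerate all 2^3 = 8 messages m ∈ F_2^3.
For each, compute codeword c = mG in F_2^5, then tally its weight.
  m = 000 → c = 00000, weight = 0.
  m = 100 → c = 01001, weight = 2.
  m = 010 → c = 00100, weight = 1.
  m = 110 → c = 01101, weight = 3.
  m = 001 → c = 10001, weight = 2.
  m = 101 → c = 11000, weight = 2.
  m = 011 → c = 10101, weight = 3.
  m = 111 → c = 11100, weight = 3.
Tally weights:
  weight 0: 1 codewords.
  weight 1: 1 codewords.
  weight 2: 3 codewords.
  weight 3: 3 codewords.
Minimum distance d = smallest w > 0 with A_w > 0 = 1.
Sanity: Σ A_w = 8 = 2^3 = 8 ✓.


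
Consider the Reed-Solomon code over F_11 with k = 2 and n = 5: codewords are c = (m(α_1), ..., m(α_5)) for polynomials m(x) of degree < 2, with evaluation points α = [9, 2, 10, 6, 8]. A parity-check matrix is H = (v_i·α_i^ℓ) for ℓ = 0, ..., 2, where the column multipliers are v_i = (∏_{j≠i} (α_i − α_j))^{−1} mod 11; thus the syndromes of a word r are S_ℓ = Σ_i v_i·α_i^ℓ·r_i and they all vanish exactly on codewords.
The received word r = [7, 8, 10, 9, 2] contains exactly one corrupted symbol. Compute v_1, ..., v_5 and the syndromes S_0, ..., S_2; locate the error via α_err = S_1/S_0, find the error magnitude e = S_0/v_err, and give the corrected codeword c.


S = (10, 3, 2), error at position 5, error magnitude e = 9, c = [7, 8, 10, 9, 4].

Step 1: column multipliers v_i = (∏_{j≠i}(α_i − α_j))^{−1} mod 11.
  i = 1 (α = 9): (9−2)(9−10)(9−6)(9−8) = 7·(−1)·3·1 = −21 ≡ 1, so v_1 = 1^{−1} = 1 (mod 11).
  i = 2 (α = 2): (2−9)(2−10)(2−6)(2−8) = (−7)·(−8)·(−4)·(−6) = 1344 ≡ 2, so v_2 = 2^{−1} = 6 (mod 11).
  i = 3 (α = 10): (10−9)(10−2)(10−6)(10−8) = 1·8·4·2 = 64 ≡ 9, so v_3 = 9^{−1} = 5 (mod 11).
  i = 4 (α = 6): (6−9)(6−2)(6−10)(6−8) = (−3)·4·(−4)·(−2) = −96 ≡ 3, so v_4 = 3^{−1} = 4 (mod 11).
  i = 5 (α = 8): (8−9)(8−2)(8−10)(8−6) = (−1)·6·(−2)·2 = 24 ≡ 2, so v_5 = 2^{−1} = 6 (mod 11).
  v = [1, 6, 5, 4, 6].
Step 2: syndromes of r = [7, 8, 10, 9, 2] (all sums mod 11).
  S_0 = Σ v_i r_i = 1·7 + 6·8 + 5·10 + 4·9 + 6·2 = 153 ≡ 10.
  S_1 = Σ v_i α_i r_i = 1·9·7 + 6·2·8 + 5·10·10 + 4·6·9 + 6·8·2 = 971 ≡ 3.
  α_i^2 mod 11 = [4, 4, 1, 3, 9].
  S_2 = Σ v_i α_i^2 r_i = 1·4·7 + 6·4·8 + 5·1·10 + 4·3·9 + 6·9·2 = 486 ≡ 2.
  S = (10, 3, 2) ≠ 0, so r is not a codeword (an error is present).
Step 3: locate the error. For a single error e at position i, S_ℓ = v_i·e·α_i^ℓ, so α_err = S_1/S_0.
  S_0^{−1} = 10^{−1} = 10 (mod 11), so α_err = 3·10 = 30 ≡ 8 = α_5. Error position i = 5.
  Consistency check: S_2/S_1 = 2·4 = 8 ≡ 8 = α_err ✓ (single-error assumption holds).
Step 4: error magnitude e = S_0/v_5 = S_0·∏_{j≠5}(α_5 − α_j) = 10·2 = 20 ≡ 9 (mod 11).
Step 5: correct position 5: c_5 = r_5 − e = 2 − 9 ≡ 4 (mod 11). Hence c = [7, 8, 10, 9, 4].
  Check: interpolating c through the α_i gives m(x) = 2 + 3·x (degree < 2) with m(α_i) = c_i for every i, so c is indeed a codeword.


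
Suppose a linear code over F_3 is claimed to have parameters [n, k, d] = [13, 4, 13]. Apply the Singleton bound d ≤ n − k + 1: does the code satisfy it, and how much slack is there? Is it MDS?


Singleton RHS = n − k + 1 = 10, slack = -3, bound violated (no such code; not MDS).

Singleton bound: d ≤ n − k + 1.
Here n = 13, k = 4, so n − k + 1 = 10.
Given d = 13, check d ≤ 10: NO.
Slack = (n − k + 1) − d = -3.
The slack is negative: d = 13 exceeds n − k + 1 = 10 by 3, so the Singleton bound is violated and no linear [13, 4, 13]_3 code can exist. In particular it is not MDS (MDS requires d = n − k + 1 exactly).
Description: the claimed parameters are [13, 4, 13]_3; such a code would be impossible (violates the Singleton bound).


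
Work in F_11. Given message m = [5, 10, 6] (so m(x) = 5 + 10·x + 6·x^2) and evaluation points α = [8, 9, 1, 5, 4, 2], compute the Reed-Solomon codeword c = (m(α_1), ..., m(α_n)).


c = [7, 9, 10, 7, 9, 5]

Message polynomial: m(x) = 5 + 10·x + 6·x^2 (mod 11).
For each evaluation point α_i, compute m(α_i) mod 11:
  α_1 = 8: Horner steps 6 → 3 → 7, so m(8) = 7.
  α_2 = 9: Horner steps 6 → 9 → 9, so m(9) = 9.
  α_3 = 1: Horner steps 6 → 5 → 10, so m(1) = 10.
  α_4 = 5: Horner steps 6 → 7 → 7, so m(5) = 7.
  α_5 = 4: Horner steps 6 → 1 → 9, so m(4) = 9.
  α_6 = 2: Horner steps 6 → 0 → 5, so m(2) = 5.
Codeword c = [7, 9, 10, 7, 9, 5] ∈ F_11^6.


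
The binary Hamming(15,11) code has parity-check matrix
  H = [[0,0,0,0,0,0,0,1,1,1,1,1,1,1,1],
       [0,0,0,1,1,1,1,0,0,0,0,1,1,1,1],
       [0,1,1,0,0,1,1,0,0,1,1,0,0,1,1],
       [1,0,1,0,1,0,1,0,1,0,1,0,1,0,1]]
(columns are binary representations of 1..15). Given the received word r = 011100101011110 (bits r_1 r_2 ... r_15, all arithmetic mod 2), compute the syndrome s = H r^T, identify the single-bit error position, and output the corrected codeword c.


s = (1, 1, 1, 1)^T, error position = 15, corrected codeword c = 011100101011111

Compute s = H r^T mod 2 one row at a time:
  s_1 = 0 + 1 + 0 + 1 + 1 + 1 + 1 + 0 = 5 ≡ 1 (mod 2).
  s_2 = 1 + 0 + 0 + 1 + 1 + 1 + 1 + 0 = 5 ≡ 1 (mod 2).
  s_3 = 1 + 1 + 0 + 1 + 0 + 1 + 1 + 0 = 5 ≡ 1 (mod 2).
  s_4 = 0 + 1 + 0 + 1 + 1 + 1 + 1 + 0 = 5 ≡ 1 (mod 2).
s = (1, 1, 1, 1)^T — this equals column 15 of H (binary 1111), so error is at position 15.
Correct: flip bit 15 of r = 011100101011110 to get c = 011100101011111.


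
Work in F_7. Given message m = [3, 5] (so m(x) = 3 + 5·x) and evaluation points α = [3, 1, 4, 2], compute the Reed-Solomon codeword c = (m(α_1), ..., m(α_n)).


c = [4, 1, 2, 6]

Message polynomial: m(x) = 3 + 5·x (mod 7).
For each evaluation point α_i, compute m(α_i) mod 7:
  α_1 = 3: Horner steps 5 → 4, so m(3) = 4.
  α_2 = 1: Horner steps 5 → 1, so m(1) = 1.
  α_3 = 4: Horner steps 5 → 2, so m(4) = 2.
  α_4 = 2: Horner steps 5 → 6, so m(2) = 6.
Codeword c = [4, 1, 2, 6] ∈ F_7^4.


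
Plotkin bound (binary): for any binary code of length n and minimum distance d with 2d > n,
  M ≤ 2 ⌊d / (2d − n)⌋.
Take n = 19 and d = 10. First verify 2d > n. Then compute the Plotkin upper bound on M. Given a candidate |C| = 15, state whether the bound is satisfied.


Plotkin bound M ≤ 20; given |C| = 15 ≤ bound (satisfied).

Check applicability: 2d = 20, n = 19.
2d − n = 1 > 0, so Plotkin applies.
Compute d/(2d−n) = 10/1 ≈ 10.0000.
⌊d/(2d−n)⌋ = 10.
Plotkin bound: M ≤ 2·10 = 20.
Given |C| = 15, check: satisfied.
This |C| is below the Plotkin bound.


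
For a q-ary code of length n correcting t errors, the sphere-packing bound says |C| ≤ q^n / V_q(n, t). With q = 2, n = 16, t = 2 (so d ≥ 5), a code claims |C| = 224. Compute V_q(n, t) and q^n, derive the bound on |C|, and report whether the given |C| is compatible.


V_q(n, t) = 137, q^n = 65536, Hamming bound = 478, |C| = 224 ≤ bound (satisfied).

Step 1: Compute V_q(n, t) = Σ_{j=0}^2 C(n, j) (q−1)^j.
  j = 0: C(16,0)·(1)^0 = 1·1 = 1.
  j = 1: C(16,1)·(1)^1 = 16·1 = 16.
  j = 2: C(16,2)·(1)^2 = 120·1 = 120.
  V_q(n, t) = 1 + 16 + 120 = 137.
Step 2: q^n = 2^16 = 65536.
Step 3: Hamming bound ⌊q^n / V_q(n,t)⌋ = ⌊65536/137⌋ = 478.
Step 4: Compare |C| = 224 to 478: satisfied.
The claimed |C| lies below the Hamming bound.


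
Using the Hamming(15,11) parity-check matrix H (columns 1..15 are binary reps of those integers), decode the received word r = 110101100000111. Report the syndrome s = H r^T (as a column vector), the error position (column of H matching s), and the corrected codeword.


s = (1, 0, 1, 0)^T, error position = 10, corrected codeword c = 110101100100111

Compute s = H r^T mod 2 one row at a time:
  s_1 = 0 + 0 + 0 + 0 + 0 + 1 + 1 + 1 = 3 ≡ 1 (mod 2).
  s_2 = 1 + 0 + 1 + 1 + 0 + 1 + 1 + 1 = 6 ≡ 0 (mod 2).
  s_3 = 1 + 0 + 1 + 1 + 0 + 0 + 1 + 1 = 5 ≡ 1 (mod 2).
  s_4 = 1 + 0 + 0 + 1 + 0 + 0 + 1 + 1 = 4 ≡ 0 (mod 2).
s = (1, 0, 1, 0)^T — this equals column 10 of H (binary 1010), so error is at position 10.
Correct: flip bit 10 of r = 110101100000111 to get c = 110101100100111.


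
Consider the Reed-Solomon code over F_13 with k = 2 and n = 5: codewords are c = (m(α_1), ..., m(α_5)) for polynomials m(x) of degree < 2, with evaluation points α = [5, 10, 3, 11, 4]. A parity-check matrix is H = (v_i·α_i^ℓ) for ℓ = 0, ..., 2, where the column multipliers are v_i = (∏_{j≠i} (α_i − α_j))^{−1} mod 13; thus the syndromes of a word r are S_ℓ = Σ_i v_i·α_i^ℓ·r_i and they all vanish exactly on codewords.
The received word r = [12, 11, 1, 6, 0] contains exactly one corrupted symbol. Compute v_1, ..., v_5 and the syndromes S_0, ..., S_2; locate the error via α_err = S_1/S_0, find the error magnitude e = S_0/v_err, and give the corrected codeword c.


S = (11, 6, 8), error at position 2, error magnitude e = 4, c = [12, 7, 1, 6, 0].

Step 1: column multipliers v_i = (∏_{j≠i}(α_i − α_j))^{−1} mod 13.
  i = 1 (α = 5): (5−10)(5−3)(5−11)(5−4) = (−5)·2·(−6)·1 = 60 ≡ 8, so v_1 = 8^{−1} = 5 (mod 13).
  i = 2 (α = 10): (10−5)(10−3)(10−11)(10−4) = 5·7·(−1)·6 = −210 ≡ 11, so v_2 = 11^{−1} = 6 (mod 13).
  i = 3 (α = 3): (3−5)(3−10)(3−11)(3−4) = (−2)·(−7)·(−8)·(−1) = 112 ≡ 8, so v_3 = 8^{−1} = 5 (mod 13).
  i = 4 (α = 11): (11−5)(11−10)(11−3)(11−4) = 6·1·8·7 = 336 ≡ 11, so v_4 = 11^{−1} = 6 (mod 13).
  i = 5 (α = 4): (4−5)(4−10)(4−3)(4−11) = (−1)·(−6)·1·(−7) = −42 ≡ 10, so v_5 = 10^{−1} = 4 (mod 13).
  v = [5, 6, 5, 6, 4].
Step 2: syndromes of r = [12, 11, 1, 6, 0] (all sums mod 13).
  S_0 = Σ v_i r_i = 5·12 + 6·11 + 5·1 + 6·6 + 4·0 = 167 ≡ 11.
  S_1 = Σ v_i α_i r_i = 5·5·12 + 6·10·11 + 5·3·1 + 6·11·6 + 4·4·0 = 1371 ≡ 6.
  α_i^2 mod 13 = [12, 9, 9, 4, 3].
  S_2 = Σ v_i α_i^2 r_i = 5·12·12 + 6·9·11 + 5·9·1 + 6·4·6 + 4·3·0 = 1503 ≡ 8.
  S = (11, 6, 8) ≠ 0, so r is not a codeword (an error is present).
Step 3: locate the error. For a single error e at position i, S_ℓ = v_i·e·α_i^ℓ, so α_err = S_1/S_0.
  S_0^{−1} = 11^{−1} = 6 (mod 13), so α_err = 6·6 = 36 ≡ 10 = α_2. Error position i = 2.
  Consistency check: S_2/S_1 = 8·11 = 88 ≡ 10 = α_err ✓ (single-error assumption holds).
Step 4: error magnitude e = S_0/v_2 = S_0·∏_{j≠2}(α_2 − α_j) = 11·11 = 121 ≡ 4 (mod 13).
Step 5: correct position 2: c_2 = r_2 − e = 11 − 4 ≡ 7 (mod 13). Hence c = [12, 7, 1, 6, 0].
  Check: interpolating c through the α_i gives m(x) = 4 + 12·x (degree < 2) with m(α_i) = c_i for every i, so c is indeed a codeword.


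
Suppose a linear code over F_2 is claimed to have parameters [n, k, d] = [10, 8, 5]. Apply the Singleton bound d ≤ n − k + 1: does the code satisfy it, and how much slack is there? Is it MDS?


Singleton RHS = n − k + 1 = 3, slack = -2, bound violated (no such code; not MDS).

Singleton bound: d ≤ n − k + 1.
Here n = 10, k = 8, so n − k + 1 = 3.
Given d = 5, check d ≤ 3: NO.
Slack = (n − k + 1) − d = -2.
The slack is negative: d = 5 exceeds n − k + 1 = 3 by 2, so the Singleton bound is violated and no linear [10, 8, 5]_2 code can exist. In particular it is not MDS (MDS requires d = n − k + 1 exactly).
Description: the claimed parameters are [10, 8, 5]_2; such a code would be impossible (violates the Singleton bound).


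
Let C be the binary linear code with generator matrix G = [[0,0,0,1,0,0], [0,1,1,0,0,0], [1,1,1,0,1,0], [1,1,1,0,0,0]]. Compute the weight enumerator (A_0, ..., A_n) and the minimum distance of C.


Weight distribution: A_0 = 1, A_1 = 3, A_2 = 4, A_3 = 4, A_4 = 3, A_5 = 1. Minimum distance d = 1.

Enumerate all 2^4 = 16 messages m ∈ F_2^4.
For each, compute codeword c = mG in F_2^6, then tally its weight.
  m = 0000 → c = 000000, weight = 0.
  m = 1000 → c = 000100, weight = 1.
  m = 0100 → c = 011000, weight = 2.
  m = 1100 → c = 011100, weight = 3.
  m = 0010 → c = 111010, weight = 4.
  m = 1010 → c = 111110, weight = 5.
  m = 0110 → c = 100010, weight = 2.
  m = 1110 → c = 100110, weight = 3.
  m = 0001 → c = 111000, weight = 3.
  m = 1001 → c = 111100, weight = 4.
  m = 0101 → c = 100000, weight = 1.
  m = 1101 → c = 100100, weight = 2.
  m = 0011 → c = 000010, weight = 1.
  m = 1011 → c = 000110, weight = 2.
  m = 0111 → c = 011010, weight = 3.
  m = 1111 → c = 011110, weight = 4.
Tally weights:
  weight 0: 1 codewords.
  weight 1: 3 codewords.
  weight 2: 4 codewords.
  weight 3: 4 codewords.
  weight 4: 3 codewords.
  weight 5: 1 codewords.
Minimum distance d = smallest w > 0 with A_w > 0 = 1.
Sanity: Σ A_w = 16 = 2^4 = 16 ✓.


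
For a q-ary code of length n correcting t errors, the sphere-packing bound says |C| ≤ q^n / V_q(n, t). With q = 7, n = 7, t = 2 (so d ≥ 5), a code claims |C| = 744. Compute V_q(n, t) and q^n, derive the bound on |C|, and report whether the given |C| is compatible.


V_q(n, t) = 799, q^n = 823543, Hamming bound = 1030, |C| = 744 ≤ bound (satisfied).

Step 1: Compute V_q(n, t) = Σ_{j=0}^2 C(n, j) (q−1)^j.
  j = 0: C(7,0)·(6)^0 = 1·1 = 1.
  j = 1: C(7,1)·(6)^1 = 7·6 = 42.
  j = 2: C(7,2)·(6)^2 = 21·36 = 756.
  V_q(n, t) = 1 + 42 + 756 = 799.
Step 2: q^n = 7^7 = 823543.
Step 3: Hamming bound ⌊q^n / V_q(n,t)⌋ = ⌊823543/799⌋ = 1030.
Step 4: Compare |C| = 744 to 1030: satisfied.
The claimed |C| lies below the Hamming bound.


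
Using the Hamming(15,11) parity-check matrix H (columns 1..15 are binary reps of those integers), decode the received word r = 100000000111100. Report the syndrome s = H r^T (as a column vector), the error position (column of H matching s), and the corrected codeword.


s = (0, 0, 0, 1)^T, error position = 1, corrected codeword c = 000000000111100

Compute s = H r^T mod 2 one row at a time:
  s_1 = 0 + 0 + 1 + 1 + 1 + 1 + 0 + 0 = 4 ≡ 0 (mod 2).
  s_2 = 0 + 0 + 0 + 0 + 1 + 1 + 0 + 0 = 2 ≡ 0 (mod 2).
  s_3 = 0 + 0 + 0 + 0 + 1 + 1 + 0 + 0 = 2 ≡ 0 (mod 2).
  s_4 = 1 + 0 + 0 + 0 + 0 + 1 + 1 + 0 = 3 ≡ 1 (mod 2).
s = (0, 0, 0, 1)^T — this equals column 1 of H (binary 0001), so error is at position 1.
Correct: flip bit 1 of r = 100000000111100 to get c = 000000000111100.


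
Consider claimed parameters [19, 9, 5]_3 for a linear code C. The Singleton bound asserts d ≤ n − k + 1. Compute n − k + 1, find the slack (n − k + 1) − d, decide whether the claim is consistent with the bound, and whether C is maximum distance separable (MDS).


Singleton RHS = n − k + 1 = 11, slack = 6, bound satisfied, not MDS.

Singleton bound: d ≤ n − k + 1.
Here n = 19, k = 9, so n − k + 1 = 11.
Given d = 5, check d ≤ 11: YES.
Slack = (n − k + 1) − d = 6.
The code is NOT MDS (slack = 6 > 0).
Description: the claimed parameters are [19, 9, 5]_3; such a code would be non-MDS.


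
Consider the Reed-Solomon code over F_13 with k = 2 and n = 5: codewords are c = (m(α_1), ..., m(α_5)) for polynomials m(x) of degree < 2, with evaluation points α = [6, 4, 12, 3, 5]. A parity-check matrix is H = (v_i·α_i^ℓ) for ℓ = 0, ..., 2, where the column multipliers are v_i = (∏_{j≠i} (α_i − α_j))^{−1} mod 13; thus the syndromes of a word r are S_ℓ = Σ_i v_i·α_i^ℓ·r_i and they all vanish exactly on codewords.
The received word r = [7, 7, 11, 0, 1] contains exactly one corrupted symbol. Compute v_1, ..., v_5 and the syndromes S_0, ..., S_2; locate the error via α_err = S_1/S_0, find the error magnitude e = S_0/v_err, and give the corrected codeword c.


S = (4, 11, 1), error at position 1, error magnitude e = 12, c = [8, 7, 11, 0, 1].

Step 1: column multipliers v_i = (∏_{j≠i}(α_i − α_j))^{−1} mod 13.
  i = 1 (α = 6): (6−4)(6−12)(6−3)(6−5) = 2·(−6)·3·1 = −36 ≡ 3, so v_1 = 3^{−1} = 9 (mod 13).
  i = 2 (α = 4): (4−6)(4−12)(4−3)(4−5) = (−2)·(−8)·1·(−1) = −16 ≡ 10, so v_2 = 10^{−1} = 4 (mod 13).
  i = 3 (α = 12): (12−6)(12−4)(12−3)(12−5) = 6·8·9·7 = 3024 ≡ 8, so v_3 = 8^{−1} = 5 (mod 13).
  i = 4 (α = 3): (3−6)(3−4)(3−12)(3−5) = (−3)·(−1)·(−9)·(−2) = 54 ≡ 2, so v_4 = 2^{−1} = 7 (mod 13).
  i = 5 (α = 5): (5−6)(5−4)(5−12)(5−3) = (−1)·1·(−7)·2 = 14 ≡ 1, so v_5 = 1^{−1} = 1 (mod 13).
  v = [9, 4, 5, 7, 1].
Step 2: syndromes of r = [7, 7, 11, 0, 1] (all sums mod 13).
  S_0 = Σ v_i r_i = 9·7 + 4·7 + 5·11 + 7·0 + 1·1 = 147 ≡ 4.
  S_1 = Σ v_i α_i r_i = 9·6·7 + 4·4·7 + 5·12·11 + 7·3·0 + 1·5·1 = 1155 ≡ 11.
  α_i^2 mod 13 = [10, 3, 1, 9, 12].
  S_2 = Σ v_i α_i^2 r_i = 9·10·7 + 4·3·7 + 5·1·11 + 7·9·0 + 1·12·1 = 781 ≡ 1.
  S = (4, 11, 1) ≠ 0, so r is not a codeword (an error is present).
Step 3: locate the error. For a single error e at position i, S_ℓ = v_i·e·α_i^ℓ, so α_err = S_1/S_0.
  S_0^{−1} = 4^{−1} = 10 (mod 13), so α_err = 11·10 = 110 ≡ 6 = α_1. Error position i = 1.
  Consistency check: S_2/S_1 = 1·6 = 6 ≡ 6 = α_err ✓ (single-error assumption holds).
Step 4: error magnitude e = S_0/v_1 = S_0·∏_{j≠1}(α_1 − α_j) = 4·3 = 12 ≡ 12 (mod 13).
Step 5: correct position 1: c_1 = r_1 − e = 7 − 12 ≡ 8 (mod 13). Hence c = [8, 7, 11, 0, 1].
  Check: interpolating c through the α_i gives m(x) = 5 + 7·x (degree < 2) with m(α_i) = c_i for every i, so c is indeed a codeword.


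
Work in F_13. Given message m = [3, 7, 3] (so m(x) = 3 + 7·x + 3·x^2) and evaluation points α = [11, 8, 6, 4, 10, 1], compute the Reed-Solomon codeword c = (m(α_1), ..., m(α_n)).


c = [1, 4, 10, 1, 9, 0]

Message polynomial: m(x) = 3 + 7·x + 3·x^2 (mod 13).
For each evaluation point α_i, compute m(α_i) mod 13:
  α_1 = 11: Horner steps 3 → 1 → 1, so m(11) = 1.
  α_2 = 8: Horner steps 3 → 5 → 4, so m(8) = 4.
  α_3 = 6: Horner steps 3 → 12 → 10, so m(6) = 10.
  α_4 = 4: Horner steps 3 → 6 → 1, so m(4) = 1.
  α_5 = 10: Horner steps 3 → 11 → 9, so m(10) = 9.
  α_6 = 1: Horner steps 3 → 10 → 0, so m(1) = 0.
Codeword c = [1, 4, 10, 1, 9, 0] ∈ F_13^6.


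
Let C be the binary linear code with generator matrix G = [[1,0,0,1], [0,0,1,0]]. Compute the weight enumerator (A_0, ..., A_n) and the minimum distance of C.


Weight distribution: A_0 = 1, A_1 = 1, A_2 = 1, A_3 = 1. Minimum distance d = 1.

Enumerate all 2^2 = 4 messages m ∈ F_2^2.
For each, compute codeword c = mG in F_2^4, then tally its weight.
  m = 00 → c = 0000, weight = 0.
  m = 10 → c = 1001, weight = 2.
  m = 01 → c = 0010, weight = 1.
  m = 11 → c = 1011, weight = 3.
Tally weights:
  weight 0: 1 codewords.
  weight 1: 1 codewords.
  weight 2: 1 codewords.
  weight 3: 1 codewords.
Minimum distance d = smallest w > 0 with A_w > 0 = 1.
Sanity: Σ A_w = 4 = 2^2 = 4 ✓.


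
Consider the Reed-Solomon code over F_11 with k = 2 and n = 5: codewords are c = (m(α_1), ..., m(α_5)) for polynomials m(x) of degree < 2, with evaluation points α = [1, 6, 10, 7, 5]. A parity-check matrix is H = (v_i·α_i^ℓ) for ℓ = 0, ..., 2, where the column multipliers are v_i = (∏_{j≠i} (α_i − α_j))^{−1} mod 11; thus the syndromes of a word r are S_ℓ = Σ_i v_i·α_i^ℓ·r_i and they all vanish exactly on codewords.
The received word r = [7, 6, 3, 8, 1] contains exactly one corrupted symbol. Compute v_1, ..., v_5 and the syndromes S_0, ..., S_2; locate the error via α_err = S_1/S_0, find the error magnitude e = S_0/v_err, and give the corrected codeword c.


S = (2, 10, 6), error at position 5, error magnitude e = 8, c = [7, 6, 3, 8, 4].

Step 1: column multipliers v_i = (∏_{j≠i}(α_i − α_j))^{−1} mod 11.
  i = 1 (α = 1): (1−6)(1−10)(1−7)(1−5) = (−5)·(−9)·(−6)·(−4) = 1080 ≡ 2, so v_1 = 2^{−1} = 6 (mod 11).
  i = 2 (α = 6): (6−1)(6−10)(6−7)(6−5) = 5·(−4)·(−1)·1 = 20 ≡ 9, so v_2 = 9^{−1} = 5 (mod 11).
  i = 3 (α = 10): (10−1)(10−6)(10−7)(10−5) = 9·4·3·5 = 540 ≡ 1, so v_3 = 1^{−1} = 1 (mod 11).
  i = 4 (α = 7): (7−1)(7−6)(7−10)(7−5) = 6·1·(−3)·2 = −36 ≡ 8, so v_4 = 8^{−1} = 7 (mod 11).
  i = 5 (α = 5): (5−1)(5−6)(5−10)(5−7) = 4·(−1)·(−5)·(−2) = −40 ≡ 4, so v_5 = 4^{−1} = 3 (mod 11).
  v = [6, 5, 1, 7, 3].
Step 2: syndromes of r = [7, 6, 3, 8, 1] (all sums mod 11).
  S_0 = Σ v_i r_i = 6·7 + 5·6 + 1·3 + 7·8 + 3·1 = 134 ≡ 2.
  S_1 = Σ v_i α_i r_i = 6·1·7 + 5·6·6 + 1·10·3 + 7·7·8 + 3·5·1 = 659 ≡ 10.
  α_i^2 mod 11 = [1, 3, 1, 5, 3].
  S_2 = Σ v_i α_i^2 r_i = 6·1·7 + 5·3·6 + 1·1·3 + 7·5·8 + 3·3·1 = 424 ≡ 6.
  S = (2, 10, 6) ≠ 0, so r is not a codeword (an error is present).
Step 3: locate the error. For a single error e at position i, S_ℓ = v_i·e·α_i^ℓ, so α_err = S_1/S_0.
  S_0^{−1} = 2^{−1} = 6 (mod 11), so α_err = 10·6 = 60 ≡ 5 = α_5. Error position i = 5.
  Consistency check: S_2/S_1 = 6·10 = 60 ≡ 5 = α_err ✓ (single-error assumption holds).
Step 4: error magnitude e = S_0/v_5 = S_0·∏_{j≠5}(α_5 − α_j) = 2·4 = 8 ≡ 8 (mod 11).
Step 5: correct position 5: c_5 = r_5 − e = 1 − 8 ≡ 4 (mod 11). Hence c = [7, 6, 3, 8, 4].
  Check: interpolating c through the α_i gives m(x) = 5 + 2·x (degree < 2) with m(α_i) = c_i for every i, so c is indeed a codeword.


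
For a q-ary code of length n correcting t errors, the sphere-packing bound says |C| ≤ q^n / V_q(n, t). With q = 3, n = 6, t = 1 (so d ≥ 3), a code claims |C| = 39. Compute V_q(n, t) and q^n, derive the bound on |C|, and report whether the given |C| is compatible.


V_q(n, t) = 13, q^n = 729, Hamming bound = 56, |C| = 39 ≤ bound (satisfied).

Step 1: Compute V_q(n, t) = Σ_{j=0}^1 C(n, j) (q−1)^j.
  j = 0: C(6,0)·(2)^0 = 1·1 = 1.
  j = 1: C(6,1)·(2)^1 = 6·2 = 12.
  V_q(n, t) = 1 + 12 = 13.
Step 2: q^n = 3^6 = 729.
Step 3: Hamming bound ⌊q^n / V_q(n,t)⌋ = ⌊729/13⌋ = 56.
Step 4: Compare |C| = 39 to 56: satisfied.
The claimed |C| lies below the Hamming bound.


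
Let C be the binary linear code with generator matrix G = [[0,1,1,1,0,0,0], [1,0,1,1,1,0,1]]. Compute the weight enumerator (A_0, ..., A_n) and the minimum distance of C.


Weight distribution: A_0 = 1, A_3 = 1, A_4 = 1, A_5 = 1. Minimum distance d = 3.

Enumerate all 2^2 = 4 messages m ∈ F_2^2.
For each, compute codeword c = mG in F_2^7, then tally its weight.
  m = 00 → c = 0000000, weight = 0.
  m = 10 → c = 0111000, weight = 3.
  m = 01 → c = 1011101, weight = 5.
  m = 11 → c = 1100101, weight = 4.
Tally weights:
  weight 0: 1 codewords.
  weight 3: 1 codewords.
  weight 4: 1 codewords.
  weight 5: 1 codewords.
Minimum distance d = smallest w > 0 with A_w > 0 = 3.
Sanity: Σ A_w = 4 = 2^2 = 4 ✓.
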